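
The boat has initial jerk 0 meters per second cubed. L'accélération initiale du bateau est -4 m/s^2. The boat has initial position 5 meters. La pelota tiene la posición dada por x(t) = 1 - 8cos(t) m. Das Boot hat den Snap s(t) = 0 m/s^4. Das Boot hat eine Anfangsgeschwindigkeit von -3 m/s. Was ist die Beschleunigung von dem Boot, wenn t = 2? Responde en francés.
Nous devons intégrer notre équation du snap s(t) = 0 2 fois. En prenant ∫s(t)dt et en appliquant j(0) = 0, nous trouvons j(t) = 0. En prenant ∫j(t)dt et en appliquant a(0) = -4, nous trouvons a(t) = -4. De l'équation de l'accélération a(t) = -4, nous substituons t = 2 pour obtenir a = -4.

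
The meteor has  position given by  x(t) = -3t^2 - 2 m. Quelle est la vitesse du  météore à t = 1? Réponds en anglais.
Starting from position x(t) = -3·t^2 - 2, we take 1 derivative. Differentiating position, we get velocity: v(t) = -6·t. We have velocity v(t) = -6·t. Substituting t = 1: v(1) = -6.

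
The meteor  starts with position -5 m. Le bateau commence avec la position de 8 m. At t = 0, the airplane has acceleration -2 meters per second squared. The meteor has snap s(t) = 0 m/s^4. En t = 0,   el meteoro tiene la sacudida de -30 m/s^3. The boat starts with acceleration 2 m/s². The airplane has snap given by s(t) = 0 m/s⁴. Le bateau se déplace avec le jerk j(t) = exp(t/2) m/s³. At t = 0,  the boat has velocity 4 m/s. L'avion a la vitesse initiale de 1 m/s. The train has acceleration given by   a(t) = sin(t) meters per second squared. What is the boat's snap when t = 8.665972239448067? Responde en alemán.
Um dies zu lösen, müssen wir 1 Ableitung unserer Gleichung für den Ruck j(t) = exp(t/2) nehmen. Durch Ableiten von dem Ruck erhalten wir den Snap: s(t) = exp(t/2)/2. Mit s(t) = exp(t/2)/2 und Einsetzen von t = 8.665972239448067, finden wir s = 38.0857021163705.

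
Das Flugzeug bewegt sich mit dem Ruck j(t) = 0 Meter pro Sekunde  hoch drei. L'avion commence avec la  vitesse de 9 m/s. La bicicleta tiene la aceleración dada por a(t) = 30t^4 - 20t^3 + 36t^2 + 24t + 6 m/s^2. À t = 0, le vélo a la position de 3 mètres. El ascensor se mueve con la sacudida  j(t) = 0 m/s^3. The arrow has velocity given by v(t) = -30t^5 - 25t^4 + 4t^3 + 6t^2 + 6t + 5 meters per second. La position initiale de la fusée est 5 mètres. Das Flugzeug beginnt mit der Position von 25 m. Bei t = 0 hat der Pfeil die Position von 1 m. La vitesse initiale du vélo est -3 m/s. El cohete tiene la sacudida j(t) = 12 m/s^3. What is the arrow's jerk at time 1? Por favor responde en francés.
Pour résoudre ceci, nous devons prendre 2 dérivées de notre équation de la vitesse v(t) = -30·t^5 - 25·t^4 + 4·t^3 + 6·t^2 + 6·t + 5. La dérivée de la vitesse donne l'accélération: a(t) = -150·t^4 - 100·t^3 + 12·t^2 + 12·t + 6. La dérivée de l'accélération donne le jerk: j(t) = -600·t^3 - 300·t^2 + 24·t + 12. En utilisant j(t) = -600·t^3 - 300·t^2 + 24·t + 12 et en substituant t = 1, nous trouvons j = -864.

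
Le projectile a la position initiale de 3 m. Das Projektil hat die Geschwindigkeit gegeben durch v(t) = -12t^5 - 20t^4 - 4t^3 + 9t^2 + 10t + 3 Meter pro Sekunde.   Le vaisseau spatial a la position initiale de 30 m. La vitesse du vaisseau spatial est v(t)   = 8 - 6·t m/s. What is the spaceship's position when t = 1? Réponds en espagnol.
Necesitamos integrar nuestra ecuación de la velocidad v(t) = 8 - 6·t 1 vez. Tomando ∫v(t)dt y aplicando x(0) = 30, encontramos x(t) = -3·t^2 + 8·t + 30. De la ecuación de la posición x(t) = -3·t^2 + 8·t + 30, sustituimos t = 1 para obtener x = 35.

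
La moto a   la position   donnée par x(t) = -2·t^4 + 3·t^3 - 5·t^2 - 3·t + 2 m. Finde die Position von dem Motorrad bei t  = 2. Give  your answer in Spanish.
Usando x(t) = -2·t^4 + 3·t^3 - 5·t^2 - 3·t + 2 y sustituyendo t = 2, encontramos x = -32.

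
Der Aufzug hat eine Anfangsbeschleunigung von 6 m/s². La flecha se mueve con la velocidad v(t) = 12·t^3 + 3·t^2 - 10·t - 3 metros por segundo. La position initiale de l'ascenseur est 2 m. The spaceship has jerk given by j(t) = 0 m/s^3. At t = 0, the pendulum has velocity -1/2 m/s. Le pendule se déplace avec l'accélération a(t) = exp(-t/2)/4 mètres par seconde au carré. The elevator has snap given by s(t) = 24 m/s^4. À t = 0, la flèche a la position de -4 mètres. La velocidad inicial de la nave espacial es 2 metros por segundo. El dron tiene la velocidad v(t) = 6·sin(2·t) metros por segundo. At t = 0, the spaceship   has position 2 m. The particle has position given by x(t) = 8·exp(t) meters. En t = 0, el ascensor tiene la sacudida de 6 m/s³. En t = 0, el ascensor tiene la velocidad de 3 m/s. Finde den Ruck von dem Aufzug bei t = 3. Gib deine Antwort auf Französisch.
Pour résoudre ceci, nous devons prendre 1 primitive de notre équation du snap s(t) = 24. La primitive du snap est le jerk. En utilisant j(0) = 6, nous obtenons j(t) = 24·t + 6. En utilisant j(t) = 24·t + 6 et en substituant t = 3, nous trouvons j = 78.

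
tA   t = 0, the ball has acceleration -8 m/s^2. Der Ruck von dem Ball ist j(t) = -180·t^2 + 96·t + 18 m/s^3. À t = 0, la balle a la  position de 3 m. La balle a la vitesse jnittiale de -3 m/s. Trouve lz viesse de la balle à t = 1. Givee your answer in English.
To find the answer, we compute 2 integrals of j(t) = -180·t^2 + 96·t + 18. The integral of jerk, with a(0) = -8, gives acceleration: a(t) = -60·t^3 + 48·t^2 + 18·t - 8. Taking ∫a(t)dt and applying v(0) = -3, we find v(t) = -15·t^4 + 16·t^3 + 9·t^2 - 8·t - 3. Using v(t) = -15·t^4 + 16·t^3 + 9·t^2 - 8·t - 3 and substituting t = 1, we find v = -1.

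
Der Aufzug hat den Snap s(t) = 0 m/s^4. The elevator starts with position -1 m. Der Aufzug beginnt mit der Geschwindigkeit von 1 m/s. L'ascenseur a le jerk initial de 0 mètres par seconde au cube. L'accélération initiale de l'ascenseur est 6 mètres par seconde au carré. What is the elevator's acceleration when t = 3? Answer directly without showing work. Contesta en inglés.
At t = 3, a = 6.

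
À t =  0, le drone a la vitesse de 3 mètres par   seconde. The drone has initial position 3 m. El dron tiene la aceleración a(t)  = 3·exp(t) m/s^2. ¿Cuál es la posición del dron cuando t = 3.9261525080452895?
Necesitamos integrar nuestra ecuación de la aceleración a(t) = 3·exp(t) 2 veces. Tomando ∫a(t)dt y aplicando v(0) = 3, encontramos v(t) = 3·exp(t). Tomando ∫v(t)dt y aplicando x(0) = 3, encontramos x(t) = 3·exp(t). Usando x(t) = 3·exp(t) y sustituyendo t = 3.9261525080452895, encontramos x = 152.134469377053.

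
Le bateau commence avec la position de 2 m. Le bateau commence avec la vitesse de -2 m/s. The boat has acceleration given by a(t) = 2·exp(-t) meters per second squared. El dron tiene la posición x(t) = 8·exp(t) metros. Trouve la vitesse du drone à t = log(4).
Nous devons dériver notre équation de la position x(t) = 8·exp(t) 1 fois. La dérivée de la position donne la vitesse: v(t) = 8·exp(t). En utilisant v(t) = 8·exp(t) et en substituant t = log(4), nous trouvons v = 32.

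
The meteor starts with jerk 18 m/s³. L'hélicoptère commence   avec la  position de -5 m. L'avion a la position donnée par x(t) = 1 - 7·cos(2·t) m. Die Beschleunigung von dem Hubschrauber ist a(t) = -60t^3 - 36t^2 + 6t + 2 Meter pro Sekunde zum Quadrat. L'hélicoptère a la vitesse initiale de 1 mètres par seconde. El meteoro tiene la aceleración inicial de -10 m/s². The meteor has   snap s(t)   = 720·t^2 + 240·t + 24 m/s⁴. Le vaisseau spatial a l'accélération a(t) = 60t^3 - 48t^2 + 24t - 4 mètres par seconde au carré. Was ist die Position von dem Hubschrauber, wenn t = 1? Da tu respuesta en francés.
Pour résoudre ceci, nous devons prendre 2 primitives de notre équation de l'accélération a(t) = -60·t^3 - 36·t^2 + 6·t + 2. La primitive de l'accélération est la vitesse. En utilisant v(0) = 1, nous obtenons v(t) = -15·t^4 - 12·t^3 + 3·t^2 + 2·t + 1. En intégrant la vitesse et en utilisant la condition initiale x(0) = -5, nous obtenons x(t) = -3·t^5 - 3·t^4 + t^3 + t^2 + t - 5. De l'équation de la position x(t) = -3·t^5 - 3·t^4 + t^3 + t^2 + t - 5, nous substituons t = 1 pour obtenir x = -8.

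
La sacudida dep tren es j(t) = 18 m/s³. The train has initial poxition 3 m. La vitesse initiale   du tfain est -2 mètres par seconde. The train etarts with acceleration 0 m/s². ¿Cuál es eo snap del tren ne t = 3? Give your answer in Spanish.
Partiendo de la sacudida j(t) = 18, tomamos 1 derivada. La derivada de la sacudida da el snap: s(t) = 0. De la ecuación del snap s(t) = 0, sustituimos t = 3 para obtener s = 0.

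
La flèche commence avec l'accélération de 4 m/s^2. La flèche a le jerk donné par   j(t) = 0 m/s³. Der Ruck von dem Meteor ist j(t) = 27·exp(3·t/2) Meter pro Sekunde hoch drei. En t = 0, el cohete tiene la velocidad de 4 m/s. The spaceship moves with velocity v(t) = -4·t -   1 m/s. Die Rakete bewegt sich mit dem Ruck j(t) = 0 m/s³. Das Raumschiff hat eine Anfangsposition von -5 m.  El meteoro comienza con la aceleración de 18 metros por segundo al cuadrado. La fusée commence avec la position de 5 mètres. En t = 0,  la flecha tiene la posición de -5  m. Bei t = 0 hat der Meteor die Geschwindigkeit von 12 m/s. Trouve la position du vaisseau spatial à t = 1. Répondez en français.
Nous devons trouver l'intégrale de notre équation de la vitesse v(t) = -4·t - 1 1 fois. En prenant ∫v(t)dt et en appliquant x(0) = -5, nous trouvons x(t) = -2·t^2 - t - 5. En utilisant x(t) = -2·t^2 - t - 5 et en substituant t = 1, nous trouvons x = -8.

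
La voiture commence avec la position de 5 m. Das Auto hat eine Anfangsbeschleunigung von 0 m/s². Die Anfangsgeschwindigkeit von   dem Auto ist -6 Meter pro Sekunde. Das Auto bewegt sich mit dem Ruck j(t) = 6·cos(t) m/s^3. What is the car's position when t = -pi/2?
To find the answer, we compute 3 antiderivatives of j(t) = 6·cos(t). Finding the antiderivative of j(t) and using a(0) = 0: a(t) = 6·sin(t). Integrating acceleration and using the initial condition v(0) = -6, we get v(t) = -6·cos(t). The antiderivative of velocity is position. Using x(0) = 5, we get x(t) = 5 - 6·sin(t). From the given position equation x(t) = 5 - 6·sin(t), we substitute t = -pi/2 to get x = 11.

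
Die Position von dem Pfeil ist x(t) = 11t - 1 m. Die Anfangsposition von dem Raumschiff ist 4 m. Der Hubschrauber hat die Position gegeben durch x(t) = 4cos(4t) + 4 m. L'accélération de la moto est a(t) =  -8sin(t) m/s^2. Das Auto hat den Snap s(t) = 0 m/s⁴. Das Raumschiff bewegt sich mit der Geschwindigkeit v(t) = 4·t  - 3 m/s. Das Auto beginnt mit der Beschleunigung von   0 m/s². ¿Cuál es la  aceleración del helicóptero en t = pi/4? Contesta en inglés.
Starting from position x(t) = 4·cos(4·t) + 4, we take 2 derivatives. Taking d/dt of x(t), we find v(t) = -16·sin(4·t). The derivative of velocity gives acceleration: a(t) = -64·cos(4·t). We have acceleration a(t) = -64·cos(4·t). Substituting t = pi/4: a(pi/4) = 64.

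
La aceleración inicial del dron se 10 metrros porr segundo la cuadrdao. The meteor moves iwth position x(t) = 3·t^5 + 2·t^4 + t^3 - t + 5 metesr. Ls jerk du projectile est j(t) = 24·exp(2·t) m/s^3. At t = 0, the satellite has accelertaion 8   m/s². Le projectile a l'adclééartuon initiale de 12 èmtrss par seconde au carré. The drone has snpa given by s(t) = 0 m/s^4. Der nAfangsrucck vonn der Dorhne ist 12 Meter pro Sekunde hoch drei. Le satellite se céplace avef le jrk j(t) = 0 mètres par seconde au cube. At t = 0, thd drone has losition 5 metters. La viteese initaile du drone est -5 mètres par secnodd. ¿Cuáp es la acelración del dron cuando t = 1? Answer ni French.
Nous devons intégrer notre équation du snap s(t) = 0 2 fois. En prenant ∫s(t)dt et en appliquant j(0) = 12, nous trouvons j(t) = 12. La primitive du jerk, avec a(0) = 10, donne l'accélération: a(t) = 12·t + 10. Nous avons l'accélération a(t) = 12·t + 10. En substituant t = 1: a(1) = 22.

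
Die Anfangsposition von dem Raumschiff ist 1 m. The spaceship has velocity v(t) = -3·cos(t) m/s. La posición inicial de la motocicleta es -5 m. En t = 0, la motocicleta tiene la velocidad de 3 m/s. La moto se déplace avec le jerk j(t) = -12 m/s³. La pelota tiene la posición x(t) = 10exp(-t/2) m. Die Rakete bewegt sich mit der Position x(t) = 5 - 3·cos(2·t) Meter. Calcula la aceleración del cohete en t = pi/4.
Debemos derivar nuestra ecuación de la posición x(t) = 5 - 3·cos(2·t) 2 veces. Derivando la posición, obtenemos la velocidad: v(t) = 6·sin(2·t). La derivada de la velocidad da la aceleración: a(t) = 12·cos(2·t). Usando a(t) = 12·cos(2·t) y sustituyendo t = pi/4, encontramos a = 0.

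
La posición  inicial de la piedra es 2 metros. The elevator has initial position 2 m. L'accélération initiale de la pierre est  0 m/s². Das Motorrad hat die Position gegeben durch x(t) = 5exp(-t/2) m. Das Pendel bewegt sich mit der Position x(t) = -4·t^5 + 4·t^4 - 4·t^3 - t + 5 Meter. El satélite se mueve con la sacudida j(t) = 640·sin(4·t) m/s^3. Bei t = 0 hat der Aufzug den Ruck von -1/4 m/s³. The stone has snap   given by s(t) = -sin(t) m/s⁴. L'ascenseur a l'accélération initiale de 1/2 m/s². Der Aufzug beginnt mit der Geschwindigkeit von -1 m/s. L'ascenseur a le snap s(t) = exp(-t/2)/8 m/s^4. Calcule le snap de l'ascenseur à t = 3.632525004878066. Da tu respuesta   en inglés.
We have snap s(t) = exp(-t/2)/8. Substituting t = 3.632525004878066: s(3.632525004878066) = 0.0203290568567215.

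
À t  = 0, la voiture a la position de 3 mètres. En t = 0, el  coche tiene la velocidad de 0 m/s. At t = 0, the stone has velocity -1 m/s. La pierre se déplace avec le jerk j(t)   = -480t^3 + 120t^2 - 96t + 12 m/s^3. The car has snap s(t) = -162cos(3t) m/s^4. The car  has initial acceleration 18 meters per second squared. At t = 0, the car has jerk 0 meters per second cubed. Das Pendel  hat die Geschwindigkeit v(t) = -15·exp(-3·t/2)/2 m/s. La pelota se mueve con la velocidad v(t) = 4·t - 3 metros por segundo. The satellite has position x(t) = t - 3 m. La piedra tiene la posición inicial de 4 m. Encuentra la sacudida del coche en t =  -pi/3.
Partiendo del snap s(t) = -162·cos(3·t), tomamos 1 antiderivada. La antiderivada del snap es la sacudida. Usando j(0) = 0, obtenemos j(t) = -54·sin(3·t). Tenemos la sacudida j(t) = -54·sin(3·t). Sustituyendo t = -pi/3: j(-pi/3) = 0.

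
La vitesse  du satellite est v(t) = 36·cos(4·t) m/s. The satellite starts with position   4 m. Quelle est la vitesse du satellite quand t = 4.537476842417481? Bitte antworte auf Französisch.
En utilisant v(t) = 36·cos(4·t) et en substituant t = 4.537476842417481, nous trouvons v = 27.5424677692930.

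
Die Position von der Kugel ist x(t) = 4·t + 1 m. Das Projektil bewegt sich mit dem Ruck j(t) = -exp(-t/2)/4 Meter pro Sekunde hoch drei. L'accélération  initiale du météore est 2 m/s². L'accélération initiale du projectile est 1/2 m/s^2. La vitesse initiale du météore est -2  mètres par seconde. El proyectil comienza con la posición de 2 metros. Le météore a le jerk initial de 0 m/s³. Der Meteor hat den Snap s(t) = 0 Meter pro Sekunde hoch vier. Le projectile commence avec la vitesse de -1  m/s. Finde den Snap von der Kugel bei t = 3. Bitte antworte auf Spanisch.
Partiendo de la posición x(t) = 4·t + 1, tomamos 4 derivadas. Tomando d/dt de x(t), encontramos v(t) = 4. Derivando la velocidad, obtenemos la aceleración: a(t) = 0. La derivada de la aceleración da la sacudida: j(t) = 0. Derivando la sacudida, obtenemos el snap: s(t) = 0. Usando s(t) = 0 y sustituyendo t = 3, encontramos s = 0.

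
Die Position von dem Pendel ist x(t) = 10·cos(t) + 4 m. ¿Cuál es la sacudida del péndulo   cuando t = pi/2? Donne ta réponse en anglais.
To solve this, we need to take 3 derivatives of our position equation x(t) = 10·cos(t) + 4. Taking d/dt of x(t), we find v(t) = -10·sin(t). Taking d/dt of v(t), we find a(t) = -10·cos(t). Taking d/dt of a(t), we find j(t) = 10·sin(t). We have jerk j(t) = 10·sin(t). Substituting t = pi/2: j(pi/2) = 10.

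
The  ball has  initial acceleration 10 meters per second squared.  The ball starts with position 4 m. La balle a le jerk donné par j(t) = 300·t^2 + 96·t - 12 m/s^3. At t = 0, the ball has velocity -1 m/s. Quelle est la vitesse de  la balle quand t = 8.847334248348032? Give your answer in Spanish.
Partiendo de la sacudida j(t) = 300·t^2 + 96·t - 12, tomamos 2 integrales. La integral de la sacudida es la aceleración. Usando a(0) = 10, obtenemos a(t) = 100·t^3 + 48·t^2 - 12·t + 10. Tomando ∫a(t)dt y aplicando v(0) = -1, encontramos v(t) = 25·t^4 + 16·t^3 - 6·t^2 + 10·t - 1. De la ecuación de la velocidad v(t) = 25·t^4 + 16·t^3 - 6·t^2 + 10·t - 1, sustituimos t = 8.847334248348032 para obtener v = 163873.924531860.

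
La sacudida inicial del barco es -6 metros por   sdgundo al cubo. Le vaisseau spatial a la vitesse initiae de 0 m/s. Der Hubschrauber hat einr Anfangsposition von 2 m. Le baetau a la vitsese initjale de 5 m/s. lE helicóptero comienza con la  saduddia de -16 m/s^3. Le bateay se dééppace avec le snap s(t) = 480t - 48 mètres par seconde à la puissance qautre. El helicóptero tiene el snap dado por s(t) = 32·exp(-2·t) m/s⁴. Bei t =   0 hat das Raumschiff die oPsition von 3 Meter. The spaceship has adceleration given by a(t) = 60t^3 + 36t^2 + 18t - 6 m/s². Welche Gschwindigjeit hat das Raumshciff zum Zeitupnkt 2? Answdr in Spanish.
Para resolver esto, necesitamos tomar 1 antiderivada de nuestra ecuación de la aceleración a(t) = 60·t^3 + 36·t^2 + 18·t - 6. Tomando ∫a(t)dt y aplicando v(0) = 0, encontramos v(t) = 3·t·(5·t^3 + 4·t^2 + 3·t - 2). Usando v(t) = 3·t·(5·t^3 + 4·t^2 + 3·t - 2) y sustituyendo t = 2, encontramos v = 360.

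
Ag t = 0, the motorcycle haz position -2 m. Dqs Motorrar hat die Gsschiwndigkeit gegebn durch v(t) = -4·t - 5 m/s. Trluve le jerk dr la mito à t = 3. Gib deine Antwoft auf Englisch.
To solve this, we need to take 2 derivatives of our velocity equation v(t) = -4·t - 5. Taking d/dt of v(t), we find a(t) = -4. The derivative of acceleration gives jerk: j(t) = 0. We have jerk j(t) = 0. Substituting t = 3: j(3) = 0.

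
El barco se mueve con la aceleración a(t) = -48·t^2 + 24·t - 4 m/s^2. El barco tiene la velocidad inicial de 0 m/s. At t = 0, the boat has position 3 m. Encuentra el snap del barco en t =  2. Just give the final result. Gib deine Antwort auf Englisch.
At t = 2, s = -96.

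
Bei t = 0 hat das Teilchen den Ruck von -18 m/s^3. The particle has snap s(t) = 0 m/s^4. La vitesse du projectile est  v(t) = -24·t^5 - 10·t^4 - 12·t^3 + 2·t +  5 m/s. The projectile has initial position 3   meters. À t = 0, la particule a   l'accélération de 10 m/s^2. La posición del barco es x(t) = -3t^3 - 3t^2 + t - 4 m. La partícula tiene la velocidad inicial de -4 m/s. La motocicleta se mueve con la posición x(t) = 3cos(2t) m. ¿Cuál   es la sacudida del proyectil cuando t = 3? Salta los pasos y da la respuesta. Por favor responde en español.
En t = 3, j = -14256.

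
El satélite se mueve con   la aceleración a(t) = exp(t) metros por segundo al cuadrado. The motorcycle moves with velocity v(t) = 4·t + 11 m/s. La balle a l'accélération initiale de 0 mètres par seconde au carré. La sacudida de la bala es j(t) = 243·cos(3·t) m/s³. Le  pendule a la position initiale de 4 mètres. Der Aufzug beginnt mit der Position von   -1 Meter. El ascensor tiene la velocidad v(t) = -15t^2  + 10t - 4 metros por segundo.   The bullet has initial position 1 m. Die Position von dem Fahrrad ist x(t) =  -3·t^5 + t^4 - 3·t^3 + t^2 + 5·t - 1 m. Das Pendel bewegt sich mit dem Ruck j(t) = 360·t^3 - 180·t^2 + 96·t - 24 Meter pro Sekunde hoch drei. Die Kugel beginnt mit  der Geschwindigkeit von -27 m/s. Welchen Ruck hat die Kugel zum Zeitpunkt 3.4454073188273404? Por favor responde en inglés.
From the given jerk equation j(t) = 243·cos(3·t), we substitute t = 3.4454073188273404 to get j = -148.863032010487.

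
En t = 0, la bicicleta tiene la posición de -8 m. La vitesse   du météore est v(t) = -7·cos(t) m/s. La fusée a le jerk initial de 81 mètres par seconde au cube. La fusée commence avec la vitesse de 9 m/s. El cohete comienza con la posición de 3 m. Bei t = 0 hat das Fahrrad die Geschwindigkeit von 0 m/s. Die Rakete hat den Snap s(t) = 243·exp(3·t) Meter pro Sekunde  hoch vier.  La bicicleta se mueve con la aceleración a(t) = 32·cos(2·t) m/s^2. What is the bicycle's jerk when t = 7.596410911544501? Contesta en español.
Debemos derivar nuestra ecuación de la aceleración a(t) = 32·cos(2·t) 1 vez. Derivando la aceleración, obtenemos la sacudida: j(t) = -64·sin(2·t). Tenemos la sacudida j(t) = -64·sin(2·t). Sustituyendo t = 7.596410911544501: j(7.596410911544501) = -31.5301083226205.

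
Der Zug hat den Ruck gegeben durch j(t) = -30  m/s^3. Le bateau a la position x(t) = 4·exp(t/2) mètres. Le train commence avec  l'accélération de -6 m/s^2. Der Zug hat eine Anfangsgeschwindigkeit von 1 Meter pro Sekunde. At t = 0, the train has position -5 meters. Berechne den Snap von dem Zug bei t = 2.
Ausgehend von dem Ruck j(t) = -30, nehmen wir 1 Ableitung. Die Ableitung von dem Ruck ergibt den Snap: s(t) = 0. Wir haben den Snap s(t) = 0. Durch Einsetzen von t = 2: s(2) = 0.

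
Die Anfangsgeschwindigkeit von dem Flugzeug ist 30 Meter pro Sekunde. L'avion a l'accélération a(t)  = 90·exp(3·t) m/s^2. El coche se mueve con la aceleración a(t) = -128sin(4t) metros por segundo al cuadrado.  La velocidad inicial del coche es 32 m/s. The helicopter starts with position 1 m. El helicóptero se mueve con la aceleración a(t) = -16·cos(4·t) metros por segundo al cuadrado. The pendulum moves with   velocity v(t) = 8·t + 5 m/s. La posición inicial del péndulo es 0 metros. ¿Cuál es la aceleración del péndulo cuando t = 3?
Para resolver esto, necesitamos tomar 1 derivada de nuestra ecuación de la velocidad v(t) = 8·t + 5. Derivando la velocidad, obtenemos la aceleración: a(t) = 8. Tenemos la aceleración a(t) = 8. Sustituyendo t = 3: a(3) = 8.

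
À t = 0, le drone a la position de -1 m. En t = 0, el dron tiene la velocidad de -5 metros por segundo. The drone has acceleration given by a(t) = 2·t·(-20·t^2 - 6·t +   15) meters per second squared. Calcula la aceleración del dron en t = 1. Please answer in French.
En utilisant a(t) = 2·t·(-20·t^2 - 6·t + 15) et en substituant t = 1, nous trouvons a = -22.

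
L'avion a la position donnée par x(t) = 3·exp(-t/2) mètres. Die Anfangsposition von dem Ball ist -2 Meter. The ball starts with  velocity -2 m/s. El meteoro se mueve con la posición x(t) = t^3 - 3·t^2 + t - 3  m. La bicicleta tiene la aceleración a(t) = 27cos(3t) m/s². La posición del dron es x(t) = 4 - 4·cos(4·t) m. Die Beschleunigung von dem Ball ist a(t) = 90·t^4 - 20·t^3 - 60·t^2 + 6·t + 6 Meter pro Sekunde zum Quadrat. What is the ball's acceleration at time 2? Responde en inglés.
Using a(t) = 90·t^4 - 20·t^3 - 60·t^2 + 6·t + 6 and substituting t = 2, we find a = 1058.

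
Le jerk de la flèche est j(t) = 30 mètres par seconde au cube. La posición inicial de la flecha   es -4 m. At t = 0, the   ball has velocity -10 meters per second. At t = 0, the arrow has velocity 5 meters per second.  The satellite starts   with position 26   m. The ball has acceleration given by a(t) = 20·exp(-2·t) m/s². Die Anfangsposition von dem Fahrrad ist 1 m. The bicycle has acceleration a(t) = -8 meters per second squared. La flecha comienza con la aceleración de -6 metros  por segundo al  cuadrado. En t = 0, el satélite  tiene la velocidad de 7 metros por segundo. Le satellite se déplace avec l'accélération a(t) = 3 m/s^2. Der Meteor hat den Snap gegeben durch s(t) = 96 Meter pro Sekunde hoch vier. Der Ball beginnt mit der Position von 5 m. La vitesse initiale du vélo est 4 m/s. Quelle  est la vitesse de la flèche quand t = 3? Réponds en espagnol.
Necesitamos integrar nuestra ecuación de la sacudida j(t) = 30 2 veces. La antiderivada de la sacudida, con a(0) = -6, da la aceleración: a(t) = 30·t - 6. La integral de la aceleración, con v(0) = 5, da la velocidad: v(t) = 15·t^2 - 6·t + 5. Tenemos la velocidad v(t) = 15·t^2 - 6·t + 5. Sustituyendo t = 3: v(3) = 122.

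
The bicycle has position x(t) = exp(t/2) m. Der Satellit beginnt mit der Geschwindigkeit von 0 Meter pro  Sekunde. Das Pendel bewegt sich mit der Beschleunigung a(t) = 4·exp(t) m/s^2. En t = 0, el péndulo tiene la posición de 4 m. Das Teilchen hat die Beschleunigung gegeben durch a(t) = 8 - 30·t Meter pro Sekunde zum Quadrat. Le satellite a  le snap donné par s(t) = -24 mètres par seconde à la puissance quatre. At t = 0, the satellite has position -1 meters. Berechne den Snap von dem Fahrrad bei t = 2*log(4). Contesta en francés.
En partant de la position x(t) = exp(t/2), nous prenons 4 dérivées. En dérivant la position, nous obtenons la vitesse: v(t) = exp(t/2)/2. En prenant d/dt de v(t), nous trouvons a(t) = exp(t/2)/4. En dérivant l'accélération, nous obtenons le jerk: j(t) = exp(t/2)/8. En dérivant le jerk, nous obtenons le snap: s(t) = exp(t/2)/16. Nous avons le snap s(t) = exp(t/2)/16. En substituant t = 2*log(4): s(2*log(4)) = 1/4.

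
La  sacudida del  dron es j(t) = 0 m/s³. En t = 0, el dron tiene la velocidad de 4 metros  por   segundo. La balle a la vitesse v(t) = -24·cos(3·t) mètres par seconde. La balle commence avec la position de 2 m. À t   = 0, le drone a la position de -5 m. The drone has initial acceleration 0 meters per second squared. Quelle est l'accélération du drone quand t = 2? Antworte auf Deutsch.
Um dies zu lösen, müssen wir 1 Integral unserer Gleichung für den Ruck j(t) = 0 finden. Das Integral von dem Ruck, mit a(0) = 0, ergibt die Beschleunigung: a(t) = 0. Wir haben die Beschleunigung a(t) = 0. Durch Einsetzen von t = 2: a(2) = 0.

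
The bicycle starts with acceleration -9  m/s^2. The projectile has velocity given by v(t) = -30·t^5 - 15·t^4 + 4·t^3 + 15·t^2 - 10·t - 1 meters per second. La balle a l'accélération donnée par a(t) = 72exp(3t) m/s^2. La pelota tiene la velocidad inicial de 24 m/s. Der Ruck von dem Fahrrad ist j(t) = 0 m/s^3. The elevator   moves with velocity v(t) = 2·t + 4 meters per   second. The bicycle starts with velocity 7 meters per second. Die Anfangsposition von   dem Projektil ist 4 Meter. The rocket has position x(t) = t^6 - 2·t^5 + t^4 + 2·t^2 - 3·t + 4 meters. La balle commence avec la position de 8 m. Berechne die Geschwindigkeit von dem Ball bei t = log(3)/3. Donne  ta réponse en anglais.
Starting from acceleration a(t) = 72·exp(3·t), we take 1 integral. Integrating acceleration and using the initial condition v(0) = 24, we get v(t) = 24·exp(3·t). Using v(t) = 24·exp(3·t) and substituting t = log(3)/3, we find v = 72.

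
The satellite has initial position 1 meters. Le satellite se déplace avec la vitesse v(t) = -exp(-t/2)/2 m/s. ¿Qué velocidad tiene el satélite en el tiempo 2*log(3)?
De la ecuación de la velocidad v(t) = -exp(-t/2)/2, sustituimos t = 2*log(3) para obtener v = -1/6.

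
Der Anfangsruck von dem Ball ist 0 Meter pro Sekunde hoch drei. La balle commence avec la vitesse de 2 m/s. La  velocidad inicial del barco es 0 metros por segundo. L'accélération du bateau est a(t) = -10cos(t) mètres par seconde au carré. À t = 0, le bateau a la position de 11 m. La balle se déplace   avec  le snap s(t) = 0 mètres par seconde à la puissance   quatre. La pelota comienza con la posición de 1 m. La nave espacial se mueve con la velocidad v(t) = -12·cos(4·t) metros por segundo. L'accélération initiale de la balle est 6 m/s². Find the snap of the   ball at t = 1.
Using s(t) = 0 and substituting t = 1, we find s = 0.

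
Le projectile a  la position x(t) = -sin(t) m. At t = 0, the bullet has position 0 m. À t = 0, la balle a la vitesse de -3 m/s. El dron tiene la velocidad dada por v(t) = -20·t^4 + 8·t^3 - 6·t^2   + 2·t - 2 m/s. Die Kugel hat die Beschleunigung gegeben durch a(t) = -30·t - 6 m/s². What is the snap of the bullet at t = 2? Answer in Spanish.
Debemos derivar nuestra ecuación de la aceleración a(t) = -30·t - 6 2 veces. Tomando d/dt de a(t), encontramos j(t) = -30. Tomando d/dt de j(t), encontramos s(t) = 0. De la ecuación del snap s(t) = 0, sustituimos t = 2 para obtener s = 0.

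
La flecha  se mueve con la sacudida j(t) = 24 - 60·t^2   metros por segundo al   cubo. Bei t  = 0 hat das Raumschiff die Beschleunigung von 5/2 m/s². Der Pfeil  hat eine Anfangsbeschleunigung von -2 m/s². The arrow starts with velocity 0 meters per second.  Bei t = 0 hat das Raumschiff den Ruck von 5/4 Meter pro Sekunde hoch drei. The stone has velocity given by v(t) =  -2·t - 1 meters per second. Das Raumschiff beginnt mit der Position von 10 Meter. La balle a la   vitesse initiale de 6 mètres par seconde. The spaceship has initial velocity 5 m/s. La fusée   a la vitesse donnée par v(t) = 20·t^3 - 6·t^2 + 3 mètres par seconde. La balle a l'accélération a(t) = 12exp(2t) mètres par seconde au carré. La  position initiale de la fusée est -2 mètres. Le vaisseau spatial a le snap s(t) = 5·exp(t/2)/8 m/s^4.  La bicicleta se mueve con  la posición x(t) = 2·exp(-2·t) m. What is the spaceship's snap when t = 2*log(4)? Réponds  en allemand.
Mit s(t) = 5·exp(t/2)/8 und Einsetzen von t = 2*log(4), finden wir s = 5/2.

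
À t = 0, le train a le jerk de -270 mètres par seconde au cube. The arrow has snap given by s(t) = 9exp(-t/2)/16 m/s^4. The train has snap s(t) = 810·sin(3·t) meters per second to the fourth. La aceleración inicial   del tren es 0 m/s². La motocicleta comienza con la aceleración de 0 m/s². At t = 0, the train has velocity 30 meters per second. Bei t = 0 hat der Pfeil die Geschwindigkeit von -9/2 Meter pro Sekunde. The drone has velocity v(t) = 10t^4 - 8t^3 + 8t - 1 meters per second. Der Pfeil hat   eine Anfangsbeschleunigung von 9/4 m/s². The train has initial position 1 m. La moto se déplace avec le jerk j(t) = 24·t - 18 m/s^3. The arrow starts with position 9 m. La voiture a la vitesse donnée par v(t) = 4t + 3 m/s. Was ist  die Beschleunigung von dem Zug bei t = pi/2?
Um dies zu lösen, müssen wir 2 Stammfunktionen unserer Gleichung für den Snap s(t) = 810·sin(3·t) finden. Das Integral von dem Snap ist der Ruck. Mit j(0) = -270 erhalten wir j(t) = -270·cos(3·t). Mit ∫j(t)dt und Anwendung von a(0) = 0, finden wir a(t) = -90·sin(3·t). Wir haben die Beschleunigung a(t) = -90·sin(3·t). Durch Einsetzen von t = pi/2: a(pi/2) = 90.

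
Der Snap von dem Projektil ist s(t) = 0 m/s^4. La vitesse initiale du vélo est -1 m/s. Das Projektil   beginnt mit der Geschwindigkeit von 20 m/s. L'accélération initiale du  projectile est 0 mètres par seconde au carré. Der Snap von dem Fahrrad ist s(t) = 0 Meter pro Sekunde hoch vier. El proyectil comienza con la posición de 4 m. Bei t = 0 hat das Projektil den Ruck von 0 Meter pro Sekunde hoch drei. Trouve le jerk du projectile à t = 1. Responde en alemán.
Ausgehend von dem Snap s(t) = 0, nehmen wir 1 Stammfunktion. Das Integral von dem Snap ist der Ruck. Mit j(0) = 0 erhalten wir j(t) = 0. Mit j(t) = 0 und Einsetzen von t = 1, finden wir j = 0.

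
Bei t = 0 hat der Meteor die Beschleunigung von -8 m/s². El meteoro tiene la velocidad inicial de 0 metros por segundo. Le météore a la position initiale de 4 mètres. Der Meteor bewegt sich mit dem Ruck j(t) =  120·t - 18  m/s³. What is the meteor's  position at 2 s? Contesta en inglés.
To solve this, we need to take 3 integrals of our jerk equation j(t) = 120·t - 18. Integrating jerk and using the initial condition a(0) = -8, we get a(t) = 60·t^2 - 18·t - 8. Finding the antiderivative of a(t) and using v(0) = 0: v(t) = t·(20·t^2 - 9·t - 8). Integrating velocity and using the initial condition x(0) = 4, we get x(t) = 5·t^4 - 3·t^3 - 4·t^2 + 4. We have position x(t) = 5·t^4 - 3·t^3 - 4·t^2 + 4. Substituting t = 2: x(2) = 44.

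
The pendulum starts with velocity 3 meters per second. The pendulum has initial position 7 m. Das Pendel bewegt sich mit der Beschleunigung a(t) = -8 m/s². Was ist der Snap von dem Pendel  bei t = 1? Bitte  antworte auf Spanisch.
Debemos derivar nuestra ecuación de la aceleración a(t) = -8 2 veces. La derivada de la aceleración da la sacudida: j(t) = 0. La derivada de la sacudida da el snap: s(t) = 0. Usando s(t) = 0 y sustituyendo t = 1, encontramos s = 0.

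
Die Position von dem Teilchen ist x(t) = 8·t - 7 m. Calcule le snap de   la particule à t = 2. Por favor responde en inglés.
To solve this, we need to take 4 derivatives of our position equation x(t) = 8·t - 7. Differentiating position, we get velocity: v(t) = 8. Taking d/dt of v(t), we find a(t) = 0. Differentiating acceleration, we get jerk: j(t) = 0. The derivative of jerk gives snap: s(t) = 0. We have snap s(t) = 0. Substituting t = 2: s(2) = 0.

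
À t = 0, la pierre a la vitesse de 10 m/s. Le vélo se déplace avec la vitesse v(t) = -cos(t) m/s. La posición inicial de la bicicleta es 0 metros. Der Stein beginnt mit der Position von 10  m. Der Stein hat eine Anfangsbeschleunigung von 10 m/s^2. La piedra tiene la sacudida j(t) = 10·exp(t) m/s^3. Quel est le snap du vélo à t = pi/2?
Pour résoudre ceci, nous devons prendre 3 dérivées de notre équation de la vitesse v(t) = -cos(t). En prenant d/dt de v(t), nous trouvons a(t) = sin(t). En dérivant l'accélération, nous obtenons le jerk: j(t) = cos(t). En dérivant le jerk, nous obtenons le snap: s(t) = -sin(t). En utilisant s(t) = -sin(t) et en substituant t = pi/2, nous trouvons s = -1.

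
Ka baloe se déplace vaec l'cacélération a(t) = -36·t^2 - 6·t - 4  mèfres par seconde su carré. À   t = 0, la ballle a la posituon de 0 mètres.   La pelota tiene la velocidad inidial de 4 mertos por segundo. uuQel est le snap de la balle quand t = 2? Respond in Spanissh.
Para resolver esto, necesitamos tomar 2 derivadas de nuestra ecuación de la aceleración a(t) = -36·t^2 - 6·t - 4. Tomando d/dt de a(t), encontramos j(t) = -72·t - 6. Tomando d/dt de j(t), encontramos s(t) = -72. Usando s(t) = -72 y sustituyendo t = 2, encontramos s = -72.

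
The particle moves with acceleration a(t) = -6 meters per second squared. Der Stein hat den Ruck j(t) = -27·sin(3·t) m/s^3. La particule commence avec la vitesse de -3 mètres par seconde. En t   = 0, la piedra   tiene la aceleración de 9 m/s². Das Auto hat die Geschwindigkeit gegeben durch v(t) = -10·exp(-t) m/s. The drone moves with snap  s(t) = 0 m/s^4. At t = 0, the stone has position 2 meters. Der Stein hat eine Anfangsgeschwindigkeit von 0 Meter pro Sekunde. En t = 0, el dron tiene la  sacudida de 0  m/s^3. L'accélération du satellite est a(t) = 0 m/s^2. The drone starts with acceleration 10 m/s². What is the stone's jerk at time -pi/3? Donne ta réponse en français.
En utilisant j(t) = -27·sin(3·t) et en substituant t = -pi/3, nous trouvons j = 0.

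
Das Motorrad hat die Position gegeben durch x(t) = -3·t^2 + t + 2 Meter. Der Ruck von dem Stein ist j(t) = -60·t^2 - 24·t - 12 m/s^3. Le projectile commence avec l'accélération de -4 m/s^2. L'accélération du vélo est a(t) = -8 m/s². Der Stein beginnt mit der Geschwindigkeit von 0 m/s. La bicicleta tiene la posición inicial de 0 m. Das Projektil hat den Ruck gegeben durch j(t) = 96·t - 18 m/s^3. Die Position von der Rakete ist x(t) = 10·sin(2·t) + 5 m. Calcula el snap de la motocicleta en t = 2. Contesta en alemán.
Ausgehend von der Position x(t) = -3·t^2 + t + 2, nehmen wir 4 Ableitungen. Mit d/dt von x(t) finden wir v(t) = 1 - 6·t. Mit d/dt von v(t) finden wir a(t) = -6. Die Ableitung von der Beschleunigung ergibt den Ruck: j(t) = 0. Durch Ableiten von dem Ruck erhalten wir den Snap: s(t) = 0. Wir haben den Snap s(t) = 0. Durch Einsetzen von t = 2: s(2) = 0.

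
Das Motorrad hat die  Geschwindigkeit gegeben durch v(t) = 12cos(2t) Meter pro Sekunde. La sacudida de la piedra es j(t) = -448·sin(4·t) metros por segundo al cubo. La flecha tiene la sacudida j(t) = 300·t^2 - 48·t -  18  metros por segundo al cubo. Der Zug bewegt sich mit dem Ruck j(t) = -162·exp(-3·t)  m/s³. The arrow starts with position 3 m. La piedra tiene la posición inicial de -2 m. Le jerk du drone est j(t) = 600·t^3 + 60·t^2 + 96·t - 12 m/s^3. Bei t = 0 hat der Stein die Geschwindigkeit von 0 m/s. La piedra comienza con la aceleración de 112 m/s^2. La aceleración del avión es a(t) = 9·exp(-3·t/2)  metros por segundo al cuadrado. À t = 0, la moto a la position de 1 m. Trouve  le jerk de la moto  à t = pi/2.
En partant de la vitesse v(t) = 12·cos(2·t), nous prenons 2 dérivées. La dérivée de la vitesse donne l'accélération: a(t) = -24·sin(2·t). En dérivant l'accélération, nous obtenons le jerk: j(t) = -48·cos(2·t). Nous avons le jerk j(t) = -48·cos(2·t). En substituant t = pi/2: j(pi/2) = 48.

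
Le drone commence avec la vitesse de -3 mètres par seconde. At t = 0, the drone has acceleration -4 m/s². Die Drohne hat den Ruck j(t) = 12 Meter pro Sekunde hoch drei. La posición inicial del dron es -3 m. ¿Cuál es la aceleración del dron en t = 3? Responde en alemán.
Ausgehend von dem Ruck j(t) = 12, nehmen wir 1 Stammfunktion. Mit ∫j(t)dt und Anwendung von a(0) = -4, finden wir a(t) = 12·t - 4. Aus der Gleichung für die Beschleunigung a(t) = 12·t - 4, setzen wir t = 3 ein und erhalten a = 32.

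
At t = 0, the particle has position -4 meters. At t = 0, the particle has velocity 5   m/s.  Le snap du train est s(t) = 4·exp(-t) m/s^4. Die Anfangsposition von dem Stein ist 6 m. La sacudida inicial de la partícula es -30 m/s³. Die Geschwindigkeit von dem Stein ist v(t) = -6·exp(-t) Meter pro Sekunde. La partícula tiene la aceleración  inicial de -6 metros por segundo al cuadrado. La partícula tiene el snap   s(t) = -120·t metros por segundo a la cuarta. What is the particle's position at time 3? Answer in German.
Wir müssen unsere Gleichung für den Snap s(t) = -120·t 4-mal integrieren. Mit ∫s(t)dt und Anwendung von j(0) = -30, finden wir j(t) = -60·t^2 - 30. Durch Integration von dem Ruck und Verwendung der Anfangsbedingung a(0) = -6, erhalten wir a(t) = -20·t^3 - 30·t - 6. Durch Integration von der Beschleunigung und Verwendung der Anfangsbedingung v(0) = 5, erhalten wir v(t) = -5·t^4 - 15·t^2 - 6·t + 5. Durch Integration von der Geschwindigkeit und Verwendung der Anfangsbedingung x(0) = -4, erhalten wir x(t) = -t^5 - 5·t^3 - 3·t^2 + 5·t - 4. Mit x(t) = -t^5 - 5·t^3 - 3·t^2 + 5·t - 4 und Einsetzen von t = 3, finden wir x = -394.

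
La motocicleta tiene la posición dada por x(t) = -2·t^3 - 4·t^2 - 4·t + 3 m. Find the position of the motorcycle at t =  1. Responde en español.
Tenemos la posición x(t) = -2·t^3 - 4·t^2 - 4·t + 3. Sustituyendo t = 1: x(1) = -7.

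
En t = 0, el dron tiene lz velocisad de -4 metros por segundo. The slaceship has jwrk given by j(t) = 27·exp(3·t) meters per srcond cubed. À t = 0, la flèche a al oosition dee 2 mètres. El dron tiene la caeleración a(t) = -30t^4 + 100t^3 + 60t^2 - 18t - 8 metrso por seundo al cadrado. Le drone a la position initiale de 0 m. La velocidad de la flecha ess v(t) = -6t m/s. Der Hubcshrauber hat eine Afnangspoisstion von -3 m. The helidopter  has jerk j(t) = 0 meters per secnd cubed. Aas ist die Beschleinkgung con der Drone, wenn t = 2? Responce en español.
De la ecuación de la aceleración a(t) = -30·t^4 + 100·t^3 + 60·t^2 - 18·t - 8, sustituimos t = 2 para obtener a = 516.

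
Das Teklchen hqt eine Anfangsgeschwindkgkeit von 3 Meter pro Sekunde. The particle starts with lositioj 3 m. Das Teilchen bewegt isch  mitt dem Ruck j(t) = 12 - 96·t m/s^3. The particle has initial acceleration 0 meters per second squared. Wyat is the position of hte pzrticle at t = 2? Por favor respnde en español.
Debemos encontrar la antiderivada de nuestra ecuación de la sacudida j(t) = 12 - 96·t 3 veces. Integrando la sacudida y usando la condición inicial a(0) = 0, obtenemos a(t) = 12·t·(1 - 4·t). La integral de la aceleración, con v(0) = 3, da la velocidad: v(t) = -16·t^3 + 6·t^2 + 3. La integral de la velocidad, con x(0) = 3, da la posición: x(t) = -4·t^4 + 2·t^3 + 3·t + 3. Tenemos la posición x(t) = -4·t^4 + 2·t^3 + 3·t + 3. Sustituyendo t = 2: x(2) = -39.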